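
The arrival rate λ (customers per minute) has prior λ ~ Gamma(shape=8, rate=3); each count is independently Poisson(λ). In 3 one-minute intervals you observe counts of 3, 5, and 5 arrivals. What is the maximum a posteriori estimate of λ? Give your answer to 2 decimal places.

Σxᵢ = 3+5+5 = 13, with n = 3.
Posterior ∝ λ^7e^(−3λ) · λ^13e^(−3λ) = λ^20e^(−6λ), i.e. Gamma(shape=21, rate=6).
The mode of a Gamma(a, b) with a ≥ 1 (shape–rate) is (a−1)/b = 20/6 ≈ 3.33.

λ̂_MAP = 3.33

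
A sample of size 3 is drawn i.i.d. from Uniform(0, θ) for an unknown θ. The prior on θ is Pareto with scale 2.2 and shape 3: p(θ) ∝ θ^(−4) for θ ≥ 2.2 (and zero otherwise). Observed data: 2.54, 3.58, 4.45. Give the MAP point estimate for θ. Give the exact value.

θ̂_MAP = 4.45

The Uniform(0, θ) likelihood is θ^(−n) for θ ≥ max(xᵢ), zero otherwise. Here max(xᵢ) = 4.45.
Posterior ∝ θ^(−4) · θ^(−3) = θ^(−7) on θ ≥ max(2.2, 4.45) = 4.45.
This density is strictly decreasing in θ, so the posterior mode lies at the lower boundary of the support.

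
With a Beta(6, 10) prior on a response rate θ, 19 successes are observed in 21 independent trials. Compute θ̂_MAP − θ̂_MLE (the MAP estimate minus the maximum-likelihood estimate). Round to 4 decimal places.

Posterior is Beta(25, 12); MAP = (25−1)/(37−2) = 24/35 ≈ 0.68571.
MLE ignores the prior: θ̂_MLE = k/n = 19/21 ≈ 0.90476.
Difference = 24/35 − 19/21 = -23/105 ≈ -0.2190.

MAP − MLE = -0.2190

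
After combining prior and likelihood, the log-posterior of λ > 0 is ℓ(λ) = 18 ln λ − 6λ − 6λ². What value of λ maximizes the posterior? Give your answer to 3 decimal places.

λ̂_MAP = 1.000

ℓ'(λ) = 18/λ − 6 − 12λ. Setting this to zero and multiplying by λ: 12λ² + 6λ − 18 = 0.
λ = (−6 + √(6² + 4·12·18)) / (2·12) = (−6 + √900) / 24 = (−6 + 30)/24 = 1.
ℓ''(λ) = −18/λ² − 12 < 0, confirming a maximum.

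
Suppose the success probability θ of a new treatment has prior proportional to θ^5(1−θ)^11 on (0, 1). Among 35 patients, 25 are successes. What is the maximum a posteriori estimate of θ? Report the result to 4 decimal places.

The prior density ∝ θ^5(1−θ)^11 is the kernel of Beta(6, 12).
Data: 25 successes in 35 trials. The binomial likelihood contributes θ^25(1−θ)^10, so the posterior is Beta(6+25, 12+10) = Beta(31, 22).
For Beta(a, b) with a, b > 1 the mode is (a−1)/(a+b−2) = 30/51 ≈ 0.5882.

θ̂_MAP = 0.5882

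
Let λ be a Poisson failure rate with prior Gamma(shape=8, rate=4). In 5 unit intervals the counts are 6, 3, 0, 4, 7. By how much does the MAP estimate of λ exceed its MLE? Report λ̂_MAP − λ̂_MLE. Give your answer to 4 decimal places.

MAP − MLE = -1.0000

Σxᵢ = 20. Posterior is Gamma(28, 9); MAP = (28−1)/9 = 27/9 ≈ 3.00000.
MLE = x̄ = 20/5 ≈ 4.00000.
Difference = 27/9 − 20/5 = -1 ≈ -1.0000.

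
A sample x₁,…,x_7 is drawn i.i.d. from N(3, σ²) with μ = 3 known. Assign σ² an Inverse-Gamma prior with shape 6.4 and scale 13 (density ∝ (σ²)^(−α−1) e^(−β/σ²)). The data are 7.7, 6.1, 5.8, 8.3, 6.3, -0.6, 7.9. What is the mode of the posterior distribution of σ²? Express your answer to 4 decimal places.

Sum of squared deviations about the known mean: SS = (7.7−3)² + (6.1−3)² + (5.8−3)² + (8.3−3)² + (6.3−3)² + (-0.6−3)² + (7.9−3)² = 115.49.
The Normal likelihood contributes (σ²)^(−n/2) exp(−SS/(2σ²)), so the posterior is Inverse-Gamma(α + n/2, β + SS/2) = Inverse-Gamma(9.9, 70.745).
The mode of Inverse-Gamma(a, b) is b/(a+1) = 70.745/10.9 ≈ 6.4904.

σ̂²_MAP = 6.4904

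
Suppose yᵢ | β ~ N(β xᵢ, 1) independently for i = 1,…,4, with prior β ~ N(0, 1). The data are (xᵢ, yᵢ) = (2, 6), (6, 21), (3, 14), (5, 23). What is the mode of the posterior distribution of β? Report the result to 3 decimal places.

log p(β | y) = −Σ(yᵢ − βxᵢ)²/(2·1) − β²/(2·1) + const.
Setting the derivative to zero: Σxᵢ(yᵢ − βxᵢ)/1 − β/1 = 0, so β = Σxᵢyᵢ / (Σxᵢ² + σ²/τ²).
Σxᵢyᵢ = 2·6 + 6·21 + 3·14 + 5·23 = 295; Σxᵢ² = 74; σ²/τ² = 1.
β̂_MAP = 295 / (74 + 1) = 295/75 ≈ 3.933.

β̂_MAP = 3.933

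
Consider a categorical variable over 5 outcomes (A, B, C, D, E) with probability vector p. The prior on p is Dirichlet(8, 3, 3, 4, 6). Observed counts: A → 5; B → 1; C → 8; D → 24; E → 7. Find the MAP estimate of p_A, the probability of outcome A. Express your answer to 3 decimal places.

The posterior is Dirichlet(αᵢ + nᵢ) = Dirichlet(13, 4, 11, 28, 13).
For a Dirichlet(a₁,…,a_K) with all aᵢ > 1, the mode has j-th component (aⱼ − 1)/(Σaᵢ − K).
Here Σaᵢ = 69 and K = 5, so p_A = (13 − 1)/(69 − 5) = 12/64 ≈ 0.188.

MAP estimate of p_A = 0.188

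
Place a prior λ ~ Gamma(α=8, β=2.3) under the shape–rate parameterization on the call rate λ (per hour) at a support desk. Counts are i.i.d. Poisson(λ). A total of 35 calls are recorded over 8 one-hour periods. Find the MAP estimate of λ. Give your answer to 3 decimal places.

Σxᵢ = 35, n = 8.
Posterior ∝ λ^7e^(−2.3λ) · λ^35e^(−8λ) = λ^42e^(−10.3λ), i.e. Gamma(shape=43, rate=10.3).
The mode of a Gamma(a, b) with a ≥ 1 (shape–rate) is (a−1)/b = 42/10.3 ≈ 4.078.

λ̂_MAP = 4.078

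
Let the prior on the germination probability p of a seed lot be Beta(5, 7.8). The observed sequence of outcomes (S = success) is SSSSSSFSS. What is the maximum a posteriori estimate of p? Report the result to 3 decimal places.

p̂_MAP = 0.606

Prior: Beta(5, 7.8).
Data: 8 successes in 9 trials (from the sequence). The binomial likelihood contributes p^8(1−p)^1, so the posterior is Beta(5+8, 7.8+1) = Beta(13, 8.8).
For Beta(a, b) with a, b > 1 the mode is (a−1)/(a+b−2) = 12/19.8 ≈ 0.606.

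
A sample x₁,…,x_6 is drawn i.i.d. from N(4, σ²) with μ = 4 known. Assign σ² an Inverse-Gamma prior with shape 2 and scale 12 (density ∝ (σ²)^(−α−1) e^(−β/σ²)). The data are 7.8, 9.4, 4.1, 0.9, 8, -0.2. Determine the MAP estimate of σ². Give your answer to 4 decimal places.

Sum of squared deviations about the known mean: SS = (7.8−4)² + (9.4−4)² + (4.1−4)² + (0.9−4)² + (8−4)² + (-0.2−4)² = 86.86.
The Normal likelihood contributes (σ²)^(−n/2) exp(−SS/(2σ²)), so the posterior is Inverse-Gamma(α + n/2, β + SS/2) = Inverse-Gamma(5, 55.43).
The mode of Inverse-Gamma(a, b) is b/(a+1) = 55.43/6 ≈ 9.2383.

σ̂²_MAP = 9.2383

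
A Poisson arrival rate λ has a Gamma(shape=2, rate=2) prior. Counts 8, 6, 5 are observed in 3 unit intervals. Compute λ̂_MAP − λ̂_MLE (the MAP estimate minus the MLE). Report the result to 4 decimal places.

MAP − MLE = -2.3333

Σxᵢ = 19. Posterior is Gamma(21, 5); MAP = (21−1)/5 = 20/5 ≈ 4.00000.
MLE = x̄ = 19/3 ≈ 6.33333.
Difference = 20/5 − 19/3 = -7/3 ≈ -2.3333.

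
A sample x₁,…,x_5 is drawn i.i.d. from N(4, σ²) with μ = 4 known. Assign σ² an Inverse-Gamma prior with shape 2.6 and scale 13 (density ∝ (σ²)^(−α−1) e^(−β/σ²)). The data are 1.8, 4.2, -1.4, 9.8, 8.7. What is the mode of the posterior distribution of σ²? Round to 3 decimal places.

σ̂²_MAP = 9.489

Sum of squared deviations about the known mean: SS = (1.8−4)² + (4.2−4)² + (-1.4−4)² + (9.8−4)² + (8.7−4)² = 89.77.
The Normal likelihood contributes (σ²)^(−n/2) exp(−SS/(2σ²)), so the posterior is Inverse-Gamma(α + n/2, β + SS/2) = Inverse-Gamma(5.1, 57.885).
The mode of Inverse-Gamma(a, b) is b/(a+1) = 57.885/6.1 ≈ 9.489.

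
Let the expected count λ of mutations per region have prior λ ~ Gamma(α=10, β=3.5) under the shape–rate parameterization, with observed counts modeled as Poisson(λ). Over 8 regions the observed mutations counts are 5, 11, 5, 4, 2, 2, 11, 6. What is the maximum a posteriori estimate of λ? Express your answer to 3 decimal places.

λ̂_MAP = 4.783

Σxᵢ = 5+11+5+4+2+2+11+6 = 46, with n = 8.
Posterior ∝ λ^9e^(−3.5λ) · λ^46e^(−8λ) = λ^55e^(−11.5λ), i.e. Gamma(shape=56, rate=11.5).
The mode of a Gamma(a, b) with a ≥ 1 (shape–rate) is (a−1)/b = 55/11.5 ≈ 4.783.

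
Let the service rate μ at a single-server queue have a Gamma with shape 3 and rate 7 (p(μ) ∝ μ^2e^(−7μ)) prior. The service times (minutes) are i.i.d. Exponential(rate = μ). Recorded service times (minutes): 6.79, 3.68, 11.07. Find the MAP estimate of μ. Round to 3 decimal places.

The Exponential(rate=μ) likelihood is ∝ μ^n e^(−μΣtᵢ). Here n = 3 and Σtᵢ = 6.79 + 3.68 + 11.07 = 21.54.
Posterior ∝ μ^2e^(−7μ) · μ^3e^(−21.54μ) = μ^5e^(−28.54μ), i.e. Gamma(6, 28.54).
Mode = (a−1)/b = 5/28.54 ≈ 0.175.

μ̂_MAP = 0.175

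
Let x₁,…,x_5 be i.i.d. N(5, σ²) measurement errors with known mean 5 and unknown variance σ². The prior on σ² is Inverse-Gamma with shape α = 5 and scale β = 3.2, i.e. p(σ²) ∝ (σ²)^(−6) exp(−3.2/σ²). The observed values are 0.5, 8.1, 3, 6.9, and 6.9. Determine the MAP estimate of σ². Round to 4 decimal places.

σ̂²_MAP = 2.7929

Sum of squared deviations about the known mean: SS = (0.5−5)² + (8.1−5)² + (3−5)² + (6.9−5)² + (6.9−5)² = 41.08.
The Normal likelihood contributes (σ²)^(−n/2) exp(−SS/(2σ²)), so the posterior is Inverse-Gamma(α + n/2, β + SS/2) = Inverse-Gamma(7.5, 23.74).
The mode of Inverse-Gamma(a, b) is b/(a+1) = 23.74/8.5 ≈ 2.7929.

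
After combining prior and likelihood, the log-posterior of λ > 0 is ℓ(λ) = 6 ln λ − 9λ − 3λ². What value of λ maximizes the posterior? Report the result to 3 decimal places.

ℓ'(λ) = 6/λ − 9 − 6λ. Setting this to zero and multiplying by λ: 6λ² + 9λ − 6 = 0.
λ = (−9 + √(9² + 4·6·6)) / (2·6) = (−9 + √225) / 12 = (−9 + 15)/12 = 1/2.
ℓ''(λ) = −6/λ² − 6 < 0, confirming a maximum.

λ̂_MAP = 0.500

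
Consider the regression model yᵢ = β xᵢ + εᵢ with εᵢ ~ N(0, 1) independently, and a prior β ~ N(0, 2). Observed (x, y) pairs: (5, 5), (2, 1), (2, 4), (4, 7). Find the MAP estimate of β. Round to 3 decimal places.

β̂_MAP = 1.273

log p(β | y) = −Σ(yᵢ − βxᵢ)²/(2·1) − β²/(2·2) + const.
Setting the derivative to zero: Σxᵢ(yᵢ − βxᵢ)/1 − β/2 = 0, so β = Σxᵢyᵢ / (Σxᵢ² + σ²/τ²).
Σxᵢyᵢ = 5·5 + 2·1 + 2·4 + 4·7 = 63; Σxᵢ² = 49; σ²/τ² = 0.5.
β̂_MAP = 63 / (49 + 0.5) = 63/49.5 ≈ 1.273.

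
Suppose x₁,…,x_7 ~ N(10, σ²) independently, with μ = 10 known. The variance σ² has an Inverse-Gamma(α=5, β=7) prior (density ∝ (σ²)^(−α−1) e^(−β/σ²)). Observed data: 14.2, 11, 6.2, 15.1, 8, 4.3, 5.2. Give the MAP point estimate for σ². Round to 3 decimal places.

Sum of squared deviations about the known mean: SS = (14.2−10)² + (11−10)² + (6.2−10)² + (15.1−10)² + (8−10)² + (4.3−10)² + (5.2−10)² = 118.62.
The Normal likelihood contributes (σ²)^(−n/2) exp(−SS/(2σ²)), so the posterior is Inverse-Gamma(α + n/2, β + SS/2) = Inverse-Gamma(8.5, 66.31).
The mode of Inverse-Gamma(a, b) is b/(a+1) = 66.31/9.5 ≈ 6.980.

σ̂²_MAP = 6.980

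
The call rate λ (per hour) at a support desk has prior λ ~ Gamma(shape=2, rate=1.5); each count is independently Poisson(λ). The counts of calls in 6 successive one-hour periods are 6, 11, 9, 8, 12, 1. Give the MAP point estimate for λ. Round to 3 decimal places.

Σxᵢ = 6+11+9+8+12+1 = 47, with n = 6.
Posterior ∝ λe^(−1.5λ) · λ^47e^(−6λ) = λ^48e^(−7.5λ), i.e. Gamma(shape=49, rate=7.5).
The mode of a Gamma(a, b) with a ≥ 1 (shape–rate) is (a−1)/b = 48/7.5 ≈ 6.400.

λ̂_MAP = 6.400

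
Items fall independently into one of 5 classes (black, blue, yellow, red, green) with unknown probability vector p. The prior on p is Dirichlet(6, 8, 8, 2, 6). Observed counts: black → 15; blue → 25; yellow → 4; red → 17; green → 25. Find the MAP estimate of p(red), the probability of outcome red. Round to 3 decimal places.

The posterior is Dirichlet(αᵢ + nᵢ) = Dirichlet(21, 33, 12, 19, 31).
For a Dirichlet(a₁,…,a_K) with all aᵢ > 1, the mode has j-th component (aⱼ − 1)/(Σaᵢ − K).
Here Σaᵢ = 116 and K = 5, so p(red) = (19 − 1)/(116 − 5) = 18/111 ≈ 0.162.

MAP estimate of p(red) = 0.162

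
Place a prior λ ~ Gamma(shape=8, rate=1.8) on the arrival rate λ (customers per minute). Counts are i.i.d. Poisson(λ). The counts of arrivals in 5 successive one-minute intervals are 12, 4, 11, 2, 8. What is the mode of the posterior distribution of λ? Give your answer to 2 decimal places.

Σxᵢ = 12+4+11+2+8 = 37, with n = 5.
Posterior ∝ λ^7e^(−1.8λ) · λ^37e^(−5λ) = λ^44e^(−6.8λ), i.e. Gamma(shape=45, rate=6.8).
The mode of a Gamma(a, b) with a ≥ 1 (shape–rate) is (a−1)/b = 44/6.8 ≈ 6.47.

λ̂_MAP = 6.47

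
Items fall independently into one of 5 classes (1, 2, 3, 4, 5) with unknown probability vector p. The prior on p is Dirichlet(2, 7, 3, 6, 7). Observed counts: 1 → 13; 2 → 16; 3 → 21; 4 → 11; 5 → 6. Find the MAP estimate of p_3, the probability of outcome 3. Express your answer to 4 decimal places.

The posterior is Dirichlet(αᵢ + nᵢ) = Dirichlet(15, 23, 24, 17, 13).
For a Dirichlet(a₁,…,a_K) with all aᵢ > 1, the mode has j-th component (aⱼ − 1)/(Σaᵢ − K).
Here Σaᵢ = 92 and K = 5, so p_3 = (24 − 1)/(92 − 5) = 23/87 ≈ 0.2644.

MAP estimate: 0.2644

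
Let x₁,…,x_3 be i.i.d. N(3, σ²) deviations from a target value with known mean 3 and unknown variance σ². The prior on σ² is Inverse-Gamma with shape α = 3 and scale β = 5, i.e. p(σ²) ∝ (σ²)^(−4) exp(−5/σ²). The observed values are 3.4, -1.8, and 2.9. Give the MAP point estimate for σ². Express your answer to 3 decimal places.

σ̂²_MAP = 3.019

Sum of squared deviations about the known mean: SS = (3.4−3)² + (-1.8−3)² + (2.9−3)² = 23.21.
The Normal likelihood contributes (σ²)^(−n/2) exp(−SS/(2σ²)), so the posterior is Inverse-Gamma(α + n/2, β + SS/2) = Inverse-Gamma(4.5, 16.605).
The mode of Inverse-Gamma(a, b) is b/(a+1) = 16.605/5.5 ≈ 3.019.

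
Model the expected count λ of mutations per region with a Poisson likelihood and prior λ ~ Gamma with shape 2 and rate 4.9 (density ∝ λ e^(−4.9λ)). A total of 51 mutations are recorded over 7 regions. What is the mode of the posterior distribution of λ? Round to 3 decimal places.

Σxᵢ = 51, n = 7.
Posterior ∝ λe^(−4.9λ) · λ^51e^(−7λ) = λ^52e^(−11.9λ), i.e. Gamma(shape=53, rate=11.9).
The mode of a Gamma(a, b) with a ≥ 1 (shape–rate) is (a−1)/b = 52/11.9 ≈ 4.370.

λ̂_MAP = 4.370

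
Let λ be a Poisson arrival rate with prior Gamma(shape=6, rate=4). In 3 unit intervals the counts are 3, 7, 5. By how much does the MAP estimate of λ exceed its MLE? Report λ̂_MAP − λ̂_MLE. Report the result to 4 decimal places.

MAP − MLE = -2.1429

Σxᵢ = 15. Posterior is Gamma(21, 7); MAP = (21−1)/7 = 20/7 ≈ 2.85714.
MLE = x̄ = 15/3 ≈ 5.00000.
Difference = 20/7 − 15/3 = -15/7 ≈ -2.1429.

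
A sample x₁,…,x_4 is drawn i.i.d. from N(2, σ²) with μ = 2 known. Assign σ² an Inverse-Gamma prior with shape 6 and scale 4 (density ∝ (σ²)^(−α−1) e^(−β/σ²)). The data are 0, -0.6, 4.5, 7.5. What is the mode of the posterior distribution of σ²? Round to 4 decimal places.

Sum of squared deviations about the known mean: SS = (0−2)² + (-0.6−2)² + (4.5−2)² + (7.5−2)² = 47.26.
The Normal likelihood contributes (σ²)^(−n/2) exp(−SS/(2σ²)), so the posterior is Inverse-Gamma(α + n/2, β + SS/2) = Inverse-Gamma(8, 27.63).
The mode of Inverse-Gamma(a, b) is b/(a+1) = 27.63/9 ≈ 3.0700.

σ̂²_MAP = 3.0700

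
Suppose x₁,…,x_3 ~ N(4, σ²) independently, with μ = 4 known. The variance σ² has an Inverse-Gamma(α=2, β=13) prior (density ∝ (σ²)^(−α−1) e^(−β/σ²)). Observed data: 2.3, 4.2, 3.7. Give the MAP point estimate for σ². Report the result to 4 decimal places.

Sum of squared deviations about the known mean: SS = (2.3−4)² + (4.2−4)² + (3.7−4)² = 3.02.
The Normal likelihood contributes (σ²)^(−n/2) exp(−SS/(2σ²)), so the posterior is Inverse-Gamma(α + n/2, β + SS/2) = Inverse-Gamma(3.5, 14.51).
The mode of Inverse-Gamma(a, b) is b/(a+1) = 14.51/4.5 ≈ 3.2244.

σ̂²_MAP = 3.2244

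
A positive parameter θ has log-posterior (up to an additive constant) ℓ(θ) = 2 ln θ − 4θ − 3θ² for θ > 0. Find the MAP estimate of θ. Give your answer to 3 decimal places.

θ̂_MAP = 0.333

ℓ'(θ) = 2/θ − 4 − 6θ. Setting this to zero and multiplying by θ: 6θ² + 4θ − 2 = 0.
θ = (−4 + √(4² + 4·6·2)) / (2·6) = (−4 + √64) / 12 = (−4 + 8)/12 = 1/3.
ℓ''(θ) = −2/θ² − 6 < 0, confirming a maximum.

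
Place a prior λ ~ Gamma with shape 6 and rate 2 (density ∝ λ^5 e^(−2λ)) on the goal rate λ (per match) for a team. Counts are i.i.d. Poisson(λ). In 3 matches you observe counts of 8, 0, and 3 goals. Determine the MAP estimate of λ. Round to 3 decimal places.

λ̂_MAP = 3.200

Σxᵢ = 8+0+3 = 11, with n = 3.
Posterior ∝ λ^5e^(−2λ) · λ^11e^(−3λ) = λ^16e^(−5λ), i.e. Gamma(shape=17, rate=5).
The mode of a Gamma(a, b) with a ≥ 1 (shape–rate) is (a−1)/b = 16/5 ≈ 3.200.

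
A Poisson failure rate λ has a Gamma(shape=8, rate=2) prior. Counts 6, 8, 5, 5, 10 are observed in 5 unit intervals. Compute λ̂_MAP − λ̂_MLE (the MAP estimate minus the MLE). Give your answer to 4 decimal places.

Σxᵢ = 34. Posterior is Gamma(42, 7); MAP = (42−1)/7 = 41/7 ≈ 5.85714.
MLE = x̄ = 34/5 ≈ 6.80000.
Difference = 41/7 − 34/5 = -33/35 ≈ -0.9429.

MAP − MLE = -0.9429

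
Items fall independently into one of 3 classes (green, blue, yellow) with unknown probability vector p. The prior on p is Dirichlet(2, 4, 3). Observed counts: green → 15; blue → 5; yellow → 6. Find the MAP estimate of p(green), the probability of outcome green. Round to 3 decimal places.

The posterior is Dirichlet(αᵢ + nᵢ) = Dirichlet(17, 9, 9).
For a Dirichlet(a₁,…,a_K) with all aᵢ > 1, the mode has j-th component (aⱼ − 1)/(Σaᵢ − K).
Here Σaᵢ = 35 and K = 3, so p(green) = (17 − 1)/(35 − 3) = 16/32 ≈ 0.500.

MAP estimate of p(green) = 0.500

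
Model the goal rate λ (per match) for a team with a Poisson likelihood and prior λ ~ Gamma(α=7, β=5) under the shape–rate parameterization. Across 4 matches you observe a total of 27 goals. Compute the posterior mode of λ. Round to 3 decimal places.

λ̂_MAP = 3.667

Σxᵢ = 27, n = 4.
Posterior ∝ λ^6e^(−5λ) · λ^27e^(−4λ) = λ^33e^(−9λ), i.e. Gamma(shape=34, rate=9).
The mode of a Gamma(a, b) with a ≥ 1 (shape–rate) is (a−1)/b = 33/9 ≈ 3.667.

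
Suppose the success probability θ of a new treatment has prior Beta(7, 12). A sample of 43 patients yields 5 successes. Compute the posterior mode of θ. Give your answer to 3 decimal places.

Prior: Beta(7, 12).
Data: 5 successes in 43 trials. The binomial likelihood contributes θ^5(1−θ)^38, so the posterior is Beta(7+5, 12+38) = Beta(12, 50).
For Beta(a, b) with a, b > 1 the mode is (a−1)/(a+b−2) = 11/60 ≈ 0.183.

θ̂_MAP = 0.183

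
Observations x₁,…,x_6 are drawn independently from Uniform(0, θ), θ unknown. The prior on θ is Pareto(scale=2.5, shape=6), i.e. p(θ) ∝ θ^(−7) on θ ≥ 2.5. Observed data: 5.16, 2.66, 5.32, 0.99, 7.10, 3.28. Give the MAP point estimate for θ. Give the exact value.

The Uniform(0, θ) likelihood is θ^(−n) for θ ≥ max(xᵢ), zero otherwise. Here max(xᵢ) = 7.10.
Posterior ∝ θ^(−7) · θ^(−6) = θ^(−13) on θ ≥ max(2.5, 7.10) = 7.10.
This density is strictly decreasing in θ, so the posterior mode lies at the lower boundary of the support.

θ̂_MAP = 7.10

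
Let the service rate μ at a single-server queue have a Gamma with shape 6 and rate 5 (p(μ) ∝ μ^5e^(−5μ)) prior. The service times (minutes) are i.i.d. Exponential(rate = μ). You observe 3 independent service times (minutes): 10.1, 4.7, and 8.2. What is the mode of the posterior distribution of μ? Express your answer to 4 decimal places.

μ̂_MAP = 0.2857

The Exponential(rate=μ) likelihood is ∝ μ^n e^(−μΣtᵢ). Here n = 3 and Σtᵢ = 10.1 + 4.7 + 8.2 = 23.
Posterior ∝ μ^5e^(−5μ) · μ^3e^(−23μ) = μ^8e^(−28μ), i.e. Gamma(9, 28).
Mode = (a−1)/b = 8/28 ≈ 0.2857.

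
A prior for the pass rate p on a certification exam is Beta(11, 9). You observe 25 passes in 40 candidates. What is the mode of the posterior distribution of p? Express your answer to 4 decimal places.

Prior: Beta(11, 9).
Data: 25 successes in 40 trials. The binomial likelihood contributes p^25(1−p)^15, so the posterior is Beta(11+25, 9+15) = Beta(36, 24).
For Beta(a, b) with a, b > 1 the mode is (a−1)/(a+b−2) = 35/58 ≈ 0.6034.

p̂_MAP = 0.6034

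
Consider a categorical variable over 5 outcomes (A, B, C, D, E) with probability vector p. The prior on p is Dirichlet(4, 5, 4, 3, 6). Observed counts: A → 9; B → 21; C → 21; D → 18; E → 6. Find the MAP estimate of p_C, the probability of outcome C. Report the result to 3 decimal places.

The posterior is Dirichlet(αᵢ + nᵢ) = Dirichlet(13, 26, 25, 21, 12).
For a Dirichlet(a₁,…,a_K) with all aᵢ > 1, the mode has j-th component (aⱼ − 1)/(Σaᵢ − K).
Here Σaᵢ = 97 and K = 5, so p_C = (25 − 1)/(97 − 5) = 24/92 ≈ 0.261.

MAP estimate of p_C = 0.261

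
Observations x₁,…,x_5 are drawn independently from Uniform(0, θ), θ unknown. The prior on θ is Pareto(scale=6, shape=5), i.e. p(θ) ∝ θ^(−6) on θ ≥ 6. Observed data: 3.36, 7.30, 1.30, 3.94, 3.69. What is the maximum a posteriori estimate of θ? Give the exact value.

The Uniform(0, θ) likelihood is θ^(−n) for θ ≥ max(xᵢ), zero otherwise. Here max(xᵢ) = 7.30.
Posterior ∝ θ^(−6) · θ^(−5) = θ^(−11) on θ ≥ max(6, 7.30) = 7.30.
This density is strictly decreasing in θ, so the posterior mode lies at the lower boundary of the support.

θ̂_MAP = 7.30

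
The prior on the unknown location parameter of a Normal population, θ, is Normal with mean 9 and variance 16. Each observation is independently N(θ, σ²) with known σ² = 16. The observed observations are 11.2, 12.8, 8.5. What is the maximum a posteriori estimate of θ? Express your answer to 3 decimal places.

θ̂_MAP = 10.375

n = 3; x̄ = (11.2 + 12.8 + 8.5)/3 = 32.5/3 = 65/6 ≈ 10.8333.
For a Normal prior and Normal likelihood with known variance, the posterior is Normal; its mode equals its mean, the precision-weighted average.
Prior precision 1/σ₀² = 1/16 = 0.0625; data precision n/σ² = 3/16 = 0.1875.
θ̂ = (0.0625·9 + 0.1875·(65/6)) / (0.0625 + 0.1875) = 2.59375/0.25 = 10.375.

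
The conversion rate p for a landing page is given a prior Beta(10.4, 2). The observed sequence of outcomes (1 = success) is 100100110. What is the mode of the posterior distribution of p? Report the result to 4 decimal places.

p̂_MAP = 0.6907

Prior: Beta(10.4, 2).
Data: 4 successes in 9 trials (from the sequence). The binomial likelihood contributes p^4(1−p)^5, so the posterior is Beta(10.4+4, 2+5) = Beta(14.4, 7).
For Beta(a, b) with a, b > 1 the mode is (a−1)/(a+b−2) = 13.4/19.4 ≈ 0.6907.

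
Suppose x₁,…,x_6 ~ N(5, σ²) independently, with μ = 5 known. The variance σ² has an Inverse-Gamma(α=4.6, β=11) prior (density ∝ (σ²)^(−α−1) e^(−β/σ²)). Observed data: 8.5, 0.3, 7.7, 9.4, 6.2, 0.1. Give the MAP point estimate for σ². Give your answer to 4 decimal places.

Sum of squared deviations about the known mean: SS = (8.5−5)² + (0.3−5)² + (7.7−5)² + (9.4−5)² + (6.2−5)² + (0.1−5)² = 86.44.
The Normal likelihood contributes (σ²)^(−n/2) exp(−SS/(2σ²)), so the posterior is Inverse-Gamma(α + n/2, β + SS/2) = Inverse-Gamma(7.6, 54.22).
The mode of Inverse-Gamma(a, b) is b/(a+1) = 54.22/8.6 ≈ 6.3047.

σ̂²_MAP = 6.3047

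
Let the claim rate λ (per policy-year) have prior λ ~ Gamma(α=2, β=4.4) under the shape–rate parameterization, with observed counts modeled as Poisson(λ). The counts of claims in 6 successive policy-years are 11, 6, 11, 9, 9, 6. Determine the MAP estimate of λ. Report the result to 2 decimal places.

Σxᵢ = 11+6+11+9+9+6 = 52, with n = 6.
Posterior ∝ λe^(−4.4λ) · λ^52e^(−6λ) = λ^53e^(−10.4λ), i.e. Gamma(shape=54, rate=10.4).
The mode of a Gamma(a, b) with a ≥ 1 (shape–rate) is (a−1)/b = 53/10.4 ≈ 5.10.

λ̂_MAP = 5.10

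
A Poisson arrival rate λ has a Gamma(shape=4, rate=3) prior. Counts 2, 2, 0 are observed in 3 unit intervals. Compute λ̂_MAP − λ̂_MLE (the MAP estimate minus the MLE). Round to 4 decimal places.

Σxᵢ = 4. Posterior is Gamma(8, 6); MAP = (8−1)/6 = 7/6 ≈ 1.16667.
MLE = x̄ = 4/3 ≈ 1.33333.
Difference = 7/6 − 4/3 = -1/6 ≈ -0.1667.

MAP − MLE = -0.1667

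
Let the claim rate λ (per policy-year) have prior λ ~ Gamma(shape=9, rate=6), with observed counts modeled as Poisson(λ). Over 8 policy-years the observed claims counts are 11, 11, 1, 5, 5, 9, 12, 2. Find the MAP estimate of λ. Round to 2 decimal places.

Σxᵢ = 11+11+1+5+5+9+12+2 = 56, with n = 8.
Posterior ∝ λ^8e^(−6λ) · λ^56e^(−8λ) = λ^64e^(−14λ), i.e. Gamma(shape=65, rate=14).
The mode of a Gamma(a, b) with a ≥ 1 (shape–rate) is (a−1)/b = 64/14 ≈ 4.57.

λ̂_MAP = 4.57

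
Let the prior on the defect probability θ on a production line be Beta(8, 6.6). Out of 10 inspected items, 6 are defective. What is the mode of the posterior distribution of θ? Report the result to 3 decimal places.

Prior: Beta(8, 6.6).
Data: 6 successes in 10 trials. The binomial likelihood contributes θ^6(1−θ)^4, so the posterior is Beta(8+6, 6.6+4) = Beta(14, 10.6).
For Beta(a, b) with a, b > 1 the mode is (a−1)/(a+b−2) = 13/22.6 ≈ 0.575.

θ̂_MAP = 0.575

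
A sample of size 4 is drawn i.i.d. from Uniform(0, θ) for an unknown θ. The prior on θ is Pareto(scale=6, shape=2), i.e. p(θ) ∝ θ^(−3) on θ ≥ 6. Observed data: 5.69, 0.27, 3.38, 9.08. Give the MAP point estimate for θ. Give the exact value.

The Uniform(0, θ) likelihood is θ^(−n) for θ ≥ max(xᵢ), zero otherwise. Here max(xᵢ) = 9.08.
Posterior ∝ θ^(−3) · θ^(−4) = θ^(−7) on θ ≥ max(6, 9.08) = 9.08.
This density is strictly decreasing in θ, so the posterior mode lies at the lower boundary of the support.

θ̂_MAP = 9.08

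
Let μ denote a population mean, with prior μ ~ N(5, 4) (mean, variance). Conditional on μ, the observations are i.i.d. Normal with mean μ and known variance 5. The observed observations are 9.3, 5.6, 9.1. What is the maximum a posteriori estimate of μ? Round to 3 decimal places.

n = 3; x̄ = (9.3 + 5.6 + 9.1)/3 = 24/3 = 8.
For a Normal prior and Normal likelihood with known variance, the posterior is Normal; its mode equals its mean, the precision-weighted average.
Prior precision 1/σ₀² = 1/4 = 0.25; data precision n/σ² = 3/5 = 0.6.
μ̂ = (0.25·5 + 0.6·8) / (0.25 + 0.6) = 6.05/0.85 = 121/17 ≈ 7.118.

μ̂_MAP = 7.118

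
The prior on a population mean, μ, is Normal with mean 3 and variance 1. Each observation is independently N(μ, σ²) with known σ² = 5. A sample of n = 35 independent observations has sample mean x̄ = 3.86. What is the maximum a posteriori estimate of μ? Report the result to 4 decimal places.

n = 35, x̄ = 3.86.
For a Normal prior and Normal likelihood with known variance, the posterior is Normal; its mode equals its mean, the precision-weighted average.
Prior precision 1/σ₀² = 1/1 = 1; data precision n/σ² = 35/5 = 7.
μ̂ = (1·3 + 7·3.86) / (1 + 7) = 30.02/8 = 3.7525.

μ̂_MAP = 3.7525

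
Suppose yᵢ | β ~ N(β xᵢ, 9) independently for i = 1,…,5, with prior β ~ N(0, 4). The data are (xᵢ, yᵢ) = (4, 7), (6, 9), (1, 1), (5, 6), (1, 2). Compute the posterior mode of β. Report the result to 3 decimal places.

β̂_MAP = 1.415

log p(β | y) = −Σ(yᵢ − βxᵢ)²/(2·9) − β²/(2·4) + const.
Setting the derivative to zero: Σxᵢ(yᵢ − βxᵢ)/9 − β/4 = 0, so β = Σxᵢyᵢ / (Σxᵢ² + σ²/τ²).
Σxᵢyᵢ = 4·7 + 6·9 + 1·1 + 5·6 + 1·2 = 115; Σxᵢ² = 79; σ²/τ² = 2.25.
β̂_MAP = 115 / (79 + 2.25) = 115/81.25 ≈ 1.415.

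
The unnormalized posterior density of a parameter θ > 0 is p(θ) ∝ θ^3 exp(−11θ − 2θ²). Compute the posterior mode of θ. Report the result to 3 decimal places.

θ̂_MAP = 0.250

ℓ'(θ) = 3/θ − 11 − 4θ. Setting this to zero and multiplying by θ: 4θ² + 11θ − 3 = 0.
θ = (−11 + √(11² + 4·4·3)) / (2·4) = (−11 + √169) / 8 = (−11 + 13)/8 = 1/4.
ℓ''(θ) = −3/θ² − 4 < 0, confirming a maximum.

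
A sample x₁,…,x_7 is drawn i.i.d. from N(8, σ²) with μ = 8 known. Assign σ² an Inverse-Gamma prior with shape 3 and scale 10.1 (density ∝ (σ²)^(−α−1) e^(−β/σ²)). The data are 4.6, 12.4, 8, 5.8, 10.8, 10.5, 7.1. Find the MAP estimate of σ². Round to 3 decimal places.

Sum of squared deviations about the known mean: SS = (4.6−8)² + (12.4−8)² + (8−8)² + (5.8−8)² + (10.8−8)² + (10.5−8)² + (7.1−8)² = 50.66.
The Normal likelihood contributes (σ²)^(−n/2) exp(−SS/(2σ²)), so the posterior is Inverse-Gamma(α + n/2, β + SS/2) = Inverse-Gamma(6.5, 35.43).
The mode of Inverse-Gamma(a, b) is b/(a+1) = 35.43/7.5 ≈ 4.724.

σ̂²_MAP = 4.724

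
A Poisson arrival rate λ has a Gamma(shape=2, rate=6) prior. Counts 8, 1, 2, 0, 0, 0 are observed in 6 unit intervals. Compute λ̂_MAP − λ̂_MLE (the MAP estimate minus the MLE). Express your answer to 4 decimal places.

MAP − MLE = -0.8333

Σxᵢ = 11. Posterior is Gamma(13, 12); MAP = (13−1)/12 = 12/12 ≈ 1.00000.
MLE = x̄ = 11/6 ≈ 1.83333.
Difference = 12/12 − 11/6 = -5/6 ≈ -0.8333.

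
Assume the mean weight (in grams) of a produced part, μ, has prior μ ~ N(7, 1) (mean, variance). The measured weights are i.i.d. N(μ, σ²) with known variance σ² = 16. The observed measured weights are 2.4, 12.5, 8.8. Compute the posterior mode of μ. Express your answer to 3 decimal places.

n = 3; x̄ = (2.4 + 12.5 + 8.8)/3 = 23.7/3 = 7.9.
For a Normal prior and Normal likelihood with known variance, the posterior is Normal; its mode equals its mean, the precision-weighted average.
Prior precision 1/σ₀² = 1/1 = 1; data precision n/σ² = 3/16 = 0.1875.
μ̂ = (1·7 + 0.1875·7.9) / (1 + 0.1875) = 8.48125/1.1875 = 1357/190 ≈ 7.142.

μ̂_MAP = 7.142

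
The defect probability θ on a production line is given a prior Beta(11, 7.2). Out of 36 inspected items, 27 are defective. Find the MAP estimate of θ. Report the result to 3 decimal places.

θ̂_MAP = 0.709

Prior: Beta(11, 7.2).
Data: 27 successes in 36 trials. The binomial likelihood contributes θ^27(1−θ)^9, so the posterior is Beta(11+27, 7.2+9) = Beta(38, 16.2).
For Beta(a, b) with a, b > 1 the mode is (a−1)/(a+b−2) = 37/52.2 ≈ 0.709.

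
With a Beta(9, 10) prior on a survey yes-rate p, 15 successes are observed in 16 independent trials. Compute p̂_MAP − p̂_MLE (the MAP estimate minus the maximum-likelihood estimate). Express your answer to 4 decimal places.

MAP − MLE = -0.2405

Posterior is Beta(24, 11); MAP = (24−1)/(35−2) = 23/33 ≈ 0.69697.
MLE ignores the prior: p̂_MLE = k/n = 15/16 ≈ 0.93750.
Difference = 23/33 − 15/16 = -127/528 ≈ -0.2405.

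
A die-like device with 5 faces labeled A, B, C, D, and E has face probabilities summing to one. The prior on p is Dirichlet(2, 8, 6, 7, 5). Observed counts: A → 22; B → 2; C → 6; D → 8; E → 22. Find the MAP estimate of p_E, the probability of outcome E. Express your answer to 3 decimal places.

MAP estimate of p_E = 0.313

The posterior is Dirichlet(αᵢ + nᵢ) = Dirichlet(24, 10, 12, 15, 27).
For a Dirichlet(a₁,…,a_K) with all aᵢ > 1, the mode has j-th component (aⱼ − 1)/(Σaᵢ − K).
Here Σaᵢ = 88 and K = 5, so p_E = (27 − 1)/(88 − 5) = 26/83 ≈ 0.313.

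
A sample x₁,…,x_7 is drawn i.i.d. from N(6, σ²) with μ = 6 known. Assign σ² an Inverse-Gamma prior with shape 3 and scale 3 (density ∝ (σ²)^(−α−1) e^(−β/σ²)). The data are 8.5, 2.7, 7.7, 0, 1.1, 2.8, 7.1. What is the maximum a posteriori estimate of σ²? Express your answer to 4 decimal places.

σ̂²_MAP = 6.4993

Sum of squared deviations about the known mean: SS = (8.5−6)² + (2.7−6)² + (7.7−6)² + (0−6)² + (1.1−6)² + (2.8−6)² + (7.1−6)² = 91.49.
The Normal likelihood contributes (σ²)^(−n/2) exp(−SS/(2σ²)), so the posterior is Inverse-Gamma(α + n/2, β + SS/2) = Inverse-Gamma(6.5, 48.745).
The mode of Inverse-Gamma(a, b) is b/(a+1) = 48.745/7.5 ≈ 6.4993.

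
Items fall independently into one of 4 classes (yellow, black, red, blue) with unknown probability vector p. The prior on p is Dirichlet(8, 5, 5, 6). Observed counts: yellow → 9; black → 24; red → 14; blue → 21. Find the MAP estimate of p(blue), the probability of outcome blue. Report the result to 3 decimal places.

The posterior is Dirichlet(αᵢ + nᵢ) = Dirichlet(17, 29, 19, 27).
For a Dirichlet(a₁,…,a_K) with all aᵢ > 1, the mode has j-th component (aⱼ − 1)/(Σaᵢ − K).
Here Σaᵢ = 92 and K = 4, so p(blue) = (27 − 1)/(92 − 4) = 26/88 ≈ 0.295.

MAP estimate of p(blue) = 0.295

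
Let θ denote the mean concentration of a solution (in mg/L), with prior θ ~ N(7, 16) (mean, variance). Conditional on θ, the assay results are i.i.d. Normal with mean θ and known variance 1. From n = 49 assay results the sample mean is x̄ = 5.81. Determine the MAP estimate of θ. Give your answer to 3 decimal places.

n = 49, x̄ = 5.81.
For a Normal prior and Normal likelihood with known variance, the posterior is Normal; its mode equals its mean, the precision-weighted average.
Prior precision 1/σ₀² = 1/16 = 0.0625; data precision n/σ² = 49/1 = 49.
θ̂ = (0.0625·7 + 49·5.81) / (0.0625 + 49) = 285.1275/49.0625 = 114051/19625 ≈ 5.812.

θ̂_MAP = 5.812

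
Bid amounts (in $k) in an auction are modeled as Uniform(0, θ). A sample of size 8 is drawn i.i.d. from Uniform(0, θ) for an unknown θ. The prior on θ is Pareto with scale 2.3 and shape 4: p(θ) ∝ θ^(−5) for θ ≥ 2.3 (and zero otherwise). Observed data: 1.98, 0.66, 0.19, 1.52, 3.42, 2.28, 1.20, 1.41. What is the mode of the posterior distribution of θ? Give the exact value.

The Uniform(0, θ) likelihood is θ^(−n) for θ ≥ max(xᵢ), zero otherwise. Here max(xᵢ) = 3.42.
Posterior ∝ θ^(−5) · θ^(−8) = θ^(−13) on θ ≥ max(2.3, 3.42) = 3.42.
This density is strictly decreasing in θ, so the posterior mode lies at the lower boundary of the support.

θ̂_MAP = 3.42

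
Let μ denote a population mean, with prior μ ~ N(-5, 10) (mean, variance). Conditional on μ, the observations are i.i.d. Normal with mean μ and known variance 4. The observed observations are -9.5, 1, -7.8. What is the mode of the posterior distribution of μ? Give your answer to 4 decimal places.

μ̂_MAP = -5.3824

n = 3; x̄ = ((-9.5) + 1 + (-7.8))/3 = -16.3/3 = -163/30 ≈ -5.4333.
For a Normal prior and Normal likelihood with known variance, the posterior is Normal; its mode equals its mean, the precision-weighted average.
Prior precision 1/σ₀² = 1/10 = 0.1; data precision n/σ² = 3/4 = 0.75.
μ̂ = (0.1·(-5) + 0.75·(-163/30)) / (0.1 + 0.75) = (-4.575)/0.85 = -183/34 ≈ -5.3824.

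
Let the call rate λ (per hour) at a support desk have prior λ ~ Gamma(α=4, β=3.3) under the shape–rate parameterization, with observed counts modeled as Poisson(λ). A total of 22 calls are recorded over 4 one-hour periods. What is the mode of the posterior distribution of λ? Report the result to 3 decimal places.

Σxᵢ = 22, n = 4.
Posterior ∝ λ^3e^(−3.3λ) · λ^22e^(−4λ) = λ^25e^(−7.3λ), i.e. Gamma(shape=26, rate=7.3).
The mode of a Gamma(a, b) with a ≥ 1 (shape–rate) is (a−1)/b = 25/7.3 ≈ 3.425.

λ̂_MAP = 3.425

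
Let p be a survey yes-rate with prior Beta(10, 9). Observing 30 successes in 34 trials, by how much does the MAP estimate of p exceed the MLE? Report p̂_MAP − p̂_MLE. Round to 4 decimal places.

MAP − MLE = -0.1176

Posterior is Beta(40, 13); MAP = (40−1)/(53−2) = 39/51 ≈ 0.76471.
MLE ignores the prior: p̂_MLE = k/n = 30/34 ≈ 0.88235.
Difference = 39/51 − 30/34 = -2/17 ≈ -0.1176.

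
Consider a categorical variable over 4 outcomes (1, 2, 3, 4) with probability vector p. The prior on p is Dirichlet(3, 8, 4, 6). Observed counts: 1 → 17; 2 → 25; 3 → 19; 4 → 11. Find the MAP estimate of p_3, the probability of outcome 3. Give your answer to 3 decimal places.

The posterior is Dirichlet(αᵢ + nᵢ) = Dirichlet(20, 33, 23, 17).
For a Dirichlet(a₁,…,a_K) with all aᵢ > 1, the mode has j-th component (aⱼ − 1)/(Σaᵢ − K).
Here Σaᵢ = 93 and K = 4, so p_3 = (23 − 1)/(93 − 4) = 22/89 ≈ 0.247.

MAP estimate: 0.247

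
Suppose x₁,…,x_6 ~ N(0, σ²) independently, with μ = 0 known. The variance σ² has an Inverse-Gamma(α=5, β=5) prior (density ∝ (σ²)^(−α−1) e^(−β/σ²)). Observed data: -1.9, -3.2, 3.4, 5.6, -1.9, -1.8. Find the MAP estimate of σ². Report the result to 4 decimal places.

Sum of squared deviations about the known mean: SS = (-1.9−0)² + (-3.2−0)² + (3.4−0)² + (5.6−0)² + (-1.9−0)² + (-1.8−0)² = 63.62.
The Normal likelihood contributes (σ²)^(−n/2) exp(−SS/(2σ²)), so the posterior is Inverse-Gamma(α + n/2, β + SS/2) = Inverse-Gamma(8, 36.81).
The mode of Inverse-Gamma(a, b) is b/(a+1) = 36.81/9 ≈ 4.0900.

σ̂²_MAP = 4.0900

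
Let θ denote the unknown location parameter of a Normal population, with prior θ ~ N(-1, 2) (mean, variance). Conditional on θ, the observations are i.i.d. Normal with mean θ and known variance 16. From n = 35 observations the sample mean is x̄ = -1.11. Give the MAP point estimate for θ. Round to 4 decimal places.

θ̂_MAP = -1.0895

n = 35, x̄ = -1.11.
For a Normal prior and Normal likelihood with known variance, the posterior is Normal; its mode equals its mean, the precision-weighted average.
Prior precision 1/σ₀² = 1/2 = 0.5; data precision n/σ² = 35/16 = 2.1875.
θ̂ = (0.5·(-1) + 2.1875·(-1.11)) / (0.5 + 2.1875) = (-2.928125)/2.6875 = -937/860 ≈ -1.0895.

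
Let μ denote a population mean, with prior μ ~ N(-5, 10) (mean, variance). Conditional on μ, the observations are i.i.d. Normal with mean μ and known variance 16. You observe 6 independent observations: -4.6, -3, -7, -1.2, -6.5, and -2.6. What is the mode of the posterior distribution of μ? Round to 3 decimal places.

μ̂_MAP = -4.329

n = 6; x̄ = ((-4.6) + (-3) + (-7) + (-1.2) + (-6.5) + (-2.6))/6 = -24.9/6 = -4.15.
For a Normal prior and Normal likelihood with known variance, the posterior is Normal; its mode equals its mean, the precision-weighted average.
Prior precision 1/σ₀² = 1/10 = 0.1; data precision n/σ² = 6/16 = 0.375.
μ̂ = (0.1·(-5) + 0.375·(-4.15)) / (0.1 + 0.375) = (-2.05625)/0.475 = -329/76 ≈ -4.329.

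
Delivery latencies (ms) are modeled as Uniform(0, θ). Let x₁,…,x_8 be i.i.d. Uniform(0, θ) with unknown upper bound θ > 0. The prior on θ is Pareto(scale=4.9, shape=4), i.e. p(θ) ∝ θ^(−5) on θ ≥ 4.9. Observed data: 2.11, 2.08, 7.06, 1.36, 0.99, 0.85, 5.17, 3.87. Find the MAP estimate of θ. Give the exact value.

The Uniform(0, θ) likelihood is θ^(−n) for θ ≥ max(xᵢ), zero otherwise. Here max(xᵢ) = 7.06.
Posterior ∝ θ^(−5) · θ^(−8) = θ^(−13) on θ ≥ max(4.9, 7.06) = 7.06.
This density is strictly decreasing in θ, so the posterior mode lies at the lower boundary of the support.

θ̂_MAP = 7.06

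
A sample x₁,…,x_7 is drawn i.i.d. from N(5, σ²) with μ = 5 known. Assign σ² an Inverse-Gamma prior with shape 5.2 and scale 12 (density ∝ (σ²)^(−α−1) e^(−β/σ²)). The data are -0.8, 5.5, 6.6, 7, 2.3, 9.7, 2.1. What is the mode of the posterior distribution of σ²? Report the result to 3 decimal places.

Sum of squared deviations about the known mean: SS = (-0.8−5)² + (5.5−5)² + (6.6−5)² + (7−5)² + (2.3−5)² + (9.7−5)² + (2.1−5)² = 78.24.
The Normal likelihood contributes (σ²)^(−n/2) exp(−SS/(2σ²)), so the posterior is Inverse-Gamma(α + n/2, β + SS/2) = Inverse-Gamma(8.7, 51.12).
The mode of Inverse-Gamma(a, b) is b/(a+1) = 51.12/9.7 ≈ 5.270.

σ̂²_MAP = 5.270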